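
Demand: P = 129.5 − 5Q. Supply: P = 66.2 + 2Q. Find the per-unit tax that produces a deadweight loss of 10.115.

Competitive equilibrium: 129.5 − 5Q = 66.2 + 2Q → Q* = 9.0429, P* = 84.2857.
A tax t gives ΔQ = t/7 and wedge t, so DWL = t²/14.
t²/14 = 10.115 → t² = 141.61 → t = 11.9.

11.9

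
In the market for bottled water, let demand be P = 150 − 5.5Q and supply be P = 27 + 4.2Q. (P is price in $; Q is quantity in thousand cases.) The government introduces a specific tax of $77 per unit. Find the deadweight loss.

$305.62 thousand

Competitive equilibrium: 150 − 5.5Q = 27 + 4.2Q → Q* = 12.6804, P* = 80.2577.
With the tax, the buyer price exceeds the seller price by 77: (150 − 5.5Q) − (27 + 4.2Q) = 77 → Q' = 4.7423.
ΔQ = 12.6804 − 4.7423 = 7.9381; the wedge equals the tax, 77.
Welfare loss = ½ × 7.9381 × 77 = $305.62 thousand.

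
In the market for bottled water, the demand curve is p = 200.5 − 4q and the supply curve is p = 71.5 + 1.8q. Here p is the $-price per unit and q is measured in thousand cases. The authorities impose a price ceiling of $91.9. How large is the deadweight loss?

Competitive equilibrium: 200.5 − 4q = 71.5 + 1.8q → q* = 22.2414, p* = 111.5345.
At the ceiling p = 91.9, quantity supplied = (91.9 − 71.5)/1.8 = 11.3333.
Willingness to pay at q' = 11.3333: 200.5 − 4·11.3333 = 155.1668.
Δq = 22.2414 − 11.3333 = 10.9081; wedge = 155.1668 − 91.9 = 63.2668.
DWL = ½ × 10.9081 × 63.2668 = $345.06 thousand.

$345.06 thousand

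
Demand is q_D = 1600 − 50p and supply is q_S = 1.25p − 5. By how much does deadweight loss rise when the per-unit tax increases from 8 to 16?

117.07

In inverse form: demand p = 32 − 0.02q, supply p = 4 + 0.8q.
Competitive equilibrium: 32 − 0.02q = 4 + 0.8q → q* = 34.1463, p* = 31.3171.
For a per-unit tax t: Δq = t/0.82, so DWL = ½·t·(t/0.82) = t²/1.64.
At t = 8: DWL = 39.024. At t = 16: DWL = 156.098.
Increase = 156.098 − 39.024 = 117.07.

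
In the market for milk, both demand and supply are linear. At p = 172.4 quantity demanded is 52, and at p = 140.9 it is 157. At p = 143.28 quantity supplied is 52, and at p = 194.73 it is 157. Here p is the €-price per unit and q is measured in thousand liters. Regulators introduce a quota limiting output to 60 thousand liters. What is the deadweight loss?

Demand slope = (140.9 − 172.4)/(157 − 52) = −0.3, so p = 188 − 0.3q.
Supply slope = (194.73 − 143.28)/(157 − 52) = 0.49, so p = 117.8 + 0.49q.
Competitive equilibrium: 188 − 0.3q = 117.8 + 0.49q → q* = 88.8608, p* = 161.3418.
At q = 60: demand price = 188 − 0.3·60 = 170; supply price = 117.8 + 0.49·60 = 147.2.
Δq = 88.8608 − 60 = 28.8608; wedge = 170 − 147.2 = 22.8.
Welfare loss = ½ × 28.8608 × 22.8 = €329.01 thousand.

€329.01 thousand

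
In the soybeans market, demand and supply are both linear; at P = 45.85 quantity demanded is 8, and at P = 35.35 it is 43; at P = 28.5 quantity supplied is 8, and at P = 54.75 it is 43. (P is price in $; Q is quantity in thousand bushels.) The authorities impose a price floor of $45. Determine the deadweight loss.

$98.40 thousand

Demand slope = (35.35 − 45.85)/(43 − 8) = −0.3, so P = 48.25 − 0.3Q.
Supply slope = (54.75 − 28.5)/(43 − 8) = 0.75, so P = 22.5 + 0.75Q.
Competitive equilibrium: 48.25 − 0.3Q = 22.5 + 0.75Q → Q* = 24.5238, P* = 40.8929.
At the floor P = 45, quantity demanded = (48.25 − 45)/0.3 = 10.8333.
Sellers' marginal cost at Q' = 10.8333: 22.5 + 0.75·10.8333 = 30.625.
ΔQ = 24.5238 − 10.8333 = 13.6905; wedge = 45 − 30.625 = 14.375.
Welfare loss = ½ × 13.6905 × 14.375 = $98.40 thousand.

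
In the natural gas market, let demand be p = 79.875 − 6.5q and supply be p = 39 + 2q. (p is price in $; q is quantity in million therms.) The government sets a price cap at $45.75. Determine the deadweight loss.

$8.74 million

Competitive equilibrium: 79.875 − 6.5q = 39 + 2q → q* = 4.8088, p* = 48.6176.
At the ceiling p = 45.75, quantity supplied = (45.75 − 39)/2 = 3.375.
Willingness to pay at q' = 3.375: 79.875 − 6.5·3.375 = 57.9375.
Δq = 4.8088 − 3.375 = 1.4338; wedge = 57.9375 − 45.75 = 12.1875.
Welfare loss = ½ × 1.4338 × 12.1875 = $8.74 million.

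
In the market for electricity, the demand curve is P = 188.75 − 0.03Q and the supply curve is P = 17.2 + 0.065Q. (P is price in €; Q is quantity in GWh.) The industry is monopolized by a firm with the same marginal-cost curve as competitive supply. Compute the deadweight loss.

€8921.76

Competitive equilibrium: 188.75 − 0.03Q = 17.2 + 0.065Q → Q* = 1805.7895, P* = 134.5763.
Marginal revenue: MR = 188.75 − 0.06Q. Set MR = MC: 188.75 − 0.06Q = 17.2 + 0.065Q → Q_m = 1372.4.
Price P_m = 188.75 − 0.03·1372.4 = 147.578; MC(Q_m) = 17.2 + 0.065·1372.4 = 106.406.
Competitive Q* = 1805.7895, so ΔQ = 433.3895; wedge = 147.578 − 106.406 = 41.172.
The triangle = ½ × 433.3895 × 41.172 = €8921.76.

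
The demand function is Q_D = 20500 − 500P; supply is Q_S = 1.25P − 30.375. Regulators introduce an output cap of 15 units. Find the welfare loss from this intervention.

In inverse form: demand P = 41 − 0.002Q, supply P = 24.3 + 0.8Q.
Competitive equilibrium: 41 − 0.002Q = 24.3 + 0.8Q → Q* = 20.8229, P* = 40.9584.
At Q = 15: demand price = 41 − 0.002·15 = 40.97; supply price = 24.3 + 0.8·15 = 36.3.
ΔQ = 20.8229 − 15 = 5.8229; wedge = 40.97 − 36.3 = 4.67.
The triangle = ½ × 5.8229 × 4.67 = 13.60.

13.60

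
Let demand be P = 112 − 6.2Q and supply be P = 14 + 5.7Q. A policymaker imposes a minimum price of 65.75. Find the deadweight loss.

3.58

Competitive equilibrium: 112 − 6.2Q = 14 + 5.7Q → Q* = 8.2353, P* = 60.9412.
At the floor P = 65.75, quantity demanded = (112 − 65.75)/6.2 = 7.4597.
Sellers' marginal cost at Q' = 7.4597: 14 + 5.7·7.4597 = 56.5203.
ΔQ = 8.2353 − 7.4597 = 0.7756; wedge = 65.75 − 56.5203 = 9.2297.
The triangle = ½ × 0.7756 × 9.2297 = 3.58.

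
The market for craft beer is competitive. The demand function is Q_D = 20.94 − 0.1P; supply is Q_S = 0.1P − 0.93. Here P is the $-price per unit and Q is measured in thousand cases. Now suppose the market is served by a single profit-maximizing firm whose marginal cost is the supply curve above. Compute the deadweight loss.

In inverse form: demand P = 209.4 − 10Q, supply P = 9.3 + 10Q.
Competitive equilibrium: 209.4 − 10Q = 9.3 + 10Q → Q* = 10.005, P* = 109.35.
Marginal revenue: MR = 209.4 − 20Q. Set MR = MC: 209.4 − 20Q = 9.3 + 10Q → Q_m = 6.67.
Price P_m = 209.4 − 10·6.67 = 142.7; MC(Q_m) = 9.3 + 10·6.67 = 76.
Competitive Q* = 10.005, so ΔQ = 3.335; wedge = 142.7 − 76 = 66.7.
DWL = ½ × 3.335 × 66.7 = $111.22 thousand.

$111.22 thousand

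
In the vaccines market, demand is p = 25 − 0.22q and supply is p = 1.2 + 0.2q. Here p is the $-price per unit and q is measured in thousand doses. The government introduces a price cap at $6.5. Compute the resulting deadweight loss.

Competitive equilibrium: 25 − 0.22q = 1.2 + 0.2q → q* = 56.6667, p* = 12.5333.
At the ceiling p = 6.5, quantity supplied = (6.5 − 1.2)/0.2 = 26.5.
Willingness to pay at q' = 26.5: 25 − 0.22·26.5 = 19.17.
Δq = 56.6667 − 26.5 = 30.1667; wedge = 19.17 − 6.5 = 12.67.
The triangle = ½ × 30.1667 × 12.67 = $191.11 thousand.

$191.11 thousand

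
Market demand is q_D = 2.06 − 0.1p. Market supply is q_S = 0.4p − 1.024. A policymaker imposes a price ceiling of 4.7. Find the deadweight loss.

In inverse form: demand p = 20.6 − 10q, supply p = 2.56 + 2.5q.
Competitive equilibrium: 20.6 − 10q = 2.56 + 2.5q → q* = 1.4432, p* = 6.168.
At the ceiling p = 4.7, quantity supplied = (4.7 − 2.56)/2.5 = 0.856.
Willingness to pay at q' = 0.856: 20.6 − 10·0.856 = 12.04.
Δq = 1.4432 − 0.856 = 0.5872; wedge = 12.04 − 4.7 = 7.34.
The triangle = ½ × 0.5872 × 7.34 = 2.16.

2.16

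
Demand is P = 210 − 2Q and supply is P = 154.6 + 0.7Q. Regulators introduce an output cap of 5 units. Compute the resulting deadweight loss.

Competitive equilibrium: 210 − 2Q = 154.6 + 0.7Q → Q* = 20.5185, P* = 168.963.
At Q = 5: demand price = 210 − 2·5 = 200; supply price = 154.6 + 0.7·5 = 158.1.
ΔQ = 20.5185 − 5 = 15.5185; wedge = 200 − 158.1 = 41.9.
Deadweight loss = ½ × 15.5185 × 41.9 = 325.11.

325.11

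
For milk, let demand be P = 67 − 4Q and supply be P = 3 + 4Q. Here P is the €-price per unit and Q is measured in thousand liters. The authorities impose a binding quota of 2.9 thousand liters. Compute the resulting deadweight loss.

Competitive equilibrium: 67 − 4Q = 3 + 4Q → Q* = 8, P* = 35.
At Q = 2.9: demand price = 67 − 4·2.9 = 55.4; supply price = 3 + 4·2.9 = 14.6.
ΔQ = 8 − 2.9 = 5.1; wedge = 55.4 − 14.6 = 40.8.
The triangle = ½ × 5.1 × 40.8 = €104.04 thousand.

€104.04 thousand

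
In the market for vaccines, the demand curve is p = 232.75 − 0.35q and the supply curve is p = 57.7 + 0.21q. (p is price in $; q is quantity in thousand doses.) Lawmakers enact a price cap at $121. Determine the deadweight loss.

Competitive equilibrium: 232.75 − 0.35q = 57.7 + 0.21q → q* = 312.5893, p* = 123.3438.
At the ceiling p = 121, quantity supplied = (121 − 57.7)/0.21 = 301.4286.
Willingness to pay at q' = 301.4286: 232.75 − 0.35·301.4286 = 127.25.
Δq = 312.5893 − 301.4286 = 11.1607; wedge = 127.25 − 121 = 6.25.
Deadweight loss = ½ × 11.1607 × 6.25 = $34.88 thousand.

$34.88 thousand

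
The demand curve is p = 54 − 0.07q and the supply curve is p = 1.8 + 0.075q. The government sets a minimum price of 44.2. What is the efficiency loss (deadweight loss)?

Competitive equilibrium: 54 − 0.07q = 1.8 + 0.075q → q* = 360, p* = 28.8.
At the floor p = 44.2, quantity demanded = (54 − 44.2)/0.07 = 140.
Sellers' marginal cost at q' = 140: 1.8 + 0.075·140 = 12.3.
Δq = 360 − 140 = 220; wedge = 44.2 − 12.3 = 31.9.
DWL = ½ × 220 × 31.9 = 3509.

3509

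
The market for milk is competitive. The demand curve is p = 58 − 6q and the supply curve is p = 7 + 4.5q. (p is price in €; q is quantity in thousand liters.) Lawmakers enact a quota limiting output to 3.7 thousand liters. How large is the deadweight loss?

€7.03 thousand

Competitive equilibrium: 58 − 6q = 7 + 4.5q → q* = 4.8571, p* = 28.8571.
At q = 3.7: demand price = 58 − 6·3.7 = 35.8; supply price = 7 + 4.5·3.7 = 23.65.
Δq = 4.8571 − 3.7 = 1.1571; wedge = 35.8 − 23.65 = 12.15.
Welfare loss = ½ × 1.1571 × 12.15 = €7.03 thousand.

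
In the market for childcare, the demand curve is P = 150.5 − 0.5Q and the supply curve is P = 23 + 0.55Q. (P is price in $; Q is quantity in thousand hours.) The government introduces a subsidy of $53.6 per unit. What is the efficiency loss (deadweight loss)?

Competitive equilibrium: 150.5 − 0.5Q = 23 + 0.55Q → Q* = 121.4286, P* = 89.7857.
The subsidy lowers effective supply by 53.6: P = 0.55Q − 30.6.
New quantity: 150.5 − 0.5Q = 0.55Q − 30.6 → Q' = 172.4762.
Overproduction ΔQ = 172.4762 − 121.4286 = 51.0476; wedge = subsidy = 53.6.
Deadweight loss = ½ × 51.0476 × 53.6 = $1368.08 thousand.

$1368.08 thousand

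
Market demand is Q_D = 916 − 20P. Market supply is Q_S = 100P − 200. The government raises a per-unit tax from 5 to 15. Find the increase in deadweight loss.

In inverse form: demand P = 45.8 − 0.05Q, supply P = 2 + 0.01Q.
Competitive equilibrium: 45.8 − 0.05Q = 2 + 0.01Q → Q* = 730, P* = 9.3.
For a per-unit tax t: ΔQ = t/0.06, so DWL = ½·t·(t/0.06) = t²/0.12.
At t = 5: DWL = 208.333. At t = 15: DWL = 1875.
Increase = 1875 − 208.333 = 1666.67.

1666.67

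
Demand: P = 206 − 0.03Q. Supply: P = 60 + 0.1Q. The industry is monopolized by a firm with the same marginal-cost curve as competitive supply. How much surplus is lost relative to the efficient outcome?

Competitive equilibrium: 206 − 0.03Q = 60 + 0.1Q → Q* = 1123.0769, P* = 172.3077.
Marginal revenue: MR = 206 − 0.06Q. Set MR = MC: 206 − 0.06Q = 60 + 0.1Q → Q_m = 912.5.
Price P_m = 206 − 0.03·912.5 = 178.625; MC(Q_m) = 60 + 0.1·912.5 = 151.25.
Competitive Q* = 1123.0769, so ΔQ = 210.5769; wedge = 178.625 − 151.25 = 27.375.
Deadweight loss = ½ × 210.5769 × 27.375 = 2882.27.

2882.27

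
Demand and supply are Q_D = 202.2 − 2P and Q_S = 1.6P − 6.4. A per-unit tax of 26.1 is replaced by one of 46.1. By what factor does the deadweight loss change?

3.120

In inverse form: demand P = 101.1 − 0.5Q, supply P = 4 + 0.625Q.
Competitive equilibrium: 101.1 − 0.5Q = 4 + 0.625Q → Q* = 86.3111, P* = 57.9444.
For a per-unit tax t: ΔQ = t/1.125, so DWL = ½·t·(t/1.125) = t²/2.25.
At t = 26.1: DWL = 302.76. At t = 46.1: DWL = 944.538.
Ratio = (46.1/26.1)² = 3.120.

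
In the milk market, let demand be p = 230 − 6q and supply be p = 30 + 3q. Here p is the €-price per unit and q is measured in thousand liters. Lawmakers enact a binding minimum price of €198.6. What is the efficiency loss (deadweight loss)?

€1298.80 thousand

Competitive equilibrium: 230 − 6q = 30 + 3q → q* = 22.2222, p* = 96.6667.
At the floor p = 198.6, quantity demanded = (230 − 198.6)/6 = 5.2333.
Sellers' marginal cost at q' = 5.2333: 30 + 3·5.2333 = 45.6999.
Δq = 22.2222 − 5.2333 = 16.9889; wedge = 198.6 − 45.6999 = 152.9001.
The triangle = ½ × 16.9889 × 152.9001 = €1298.80 thousand.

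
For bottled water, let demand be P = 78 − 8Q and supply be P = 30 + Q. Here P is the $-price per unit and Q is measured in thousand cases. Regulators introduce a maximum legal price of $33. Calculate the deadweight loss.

$24.50 thousand

Competitive equilibrium: 78 − 8Q = 30 + Q → Q* = 5.3333, P* = 35.3333.
At the ceiling P = 33, quantity supplied = (33 − 30)/1 = 3.
Willingness to pay at Q' = 3: 78 − 8·3 = 54.
ΔQ = 5.3333 − 3 = 2.3333; wedge = 54 − 33 = 21.
The triangle = ½ × 2.3333 × 21 = $24.50 thousand.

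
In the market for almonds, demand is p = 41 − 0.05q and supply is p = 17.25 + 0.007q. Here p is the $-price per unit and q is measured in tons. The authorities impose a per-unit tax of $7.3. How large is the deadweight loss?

$467.46

Competitive equilibrium: 41 − 0.05q = 17.25 + 0.007q → q* = 416.6667, p* = 20.1667.
With the tax, the buyer price exceeds the seller price by 7.3: (41 − 0.05q) − (17.25 + 0.007q) = 7.3 → q' = 288.5965.
Δq = 416.6667 − 288.5965 = 128.0702; the wedge equals the tax, 7.3.
Deadweight loss = ½ × 128.0702 × 7.3 = $467.46.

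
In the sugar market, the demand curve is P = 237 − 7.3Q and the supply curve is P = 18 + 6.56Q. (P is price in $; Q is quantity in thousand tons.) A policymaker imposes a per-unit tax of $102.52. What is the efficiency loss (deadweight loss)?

Competitive equilibrium: 237 − 7.3Q = 18 + 6.56Q → Q* = 15.80087, P* = 121.65368.
With the tax, the buyer price exceeds the seller price by 102.52: (237 − 7.3Q) − (18 + 6.56Q) = 102.52 → Q' = 8.40404.
ΔQ = 15.80087 − 8.40404 = 7.39683; the wedge equals the tax, 102.52.
Welfare loss = ½ × 7.39683 × 102.52 = $379.16 thousand.

$379.16 thousand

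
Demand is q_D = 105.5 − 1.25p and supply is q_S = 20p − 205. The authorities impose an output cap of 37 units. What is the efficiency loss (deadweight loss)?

1072.52

In inverse form: demand p = 84.4 − 0.8q, supply p = 10.25 + 0.05q.
Competitive equilibrium: 84.4 − 0.8q = 10.25 + 0.05q → q* = 87.2353, p* = 14.6118.
At q = 37: demand price = 84.4 − 0.8·37 = 54.8; supply price = 10.25 + 0.05·37 = 12.1.
Δq = 87.2353 − 37 = 50.2353; wedge = 54.8 − 12.1 = 42.7.
DWL = ½ × 50.2353 × 42.7 = 1072.52.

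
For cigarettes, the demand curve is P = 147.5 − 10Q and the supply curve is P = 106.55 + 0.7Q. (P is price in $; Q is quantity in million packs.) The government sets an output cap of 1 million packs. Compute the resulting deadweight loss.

Competitive equilibrium: 147.5 − 10Q = 106.55 + 0.7Q → Q* = 3.8271, P* = 109.229.
At Q = 1: demand price = 147.5 − 10·1 = 137.5; supply price = 106.55 + 0.7·1 = 107.25.
ΔQ = 3.8271 − 1 = 2.8271; wedge = 137.5 − 107.25 = 30.25.
Welfare loss = ½ × 2.8271 × 30.25 = $42.76 million.

$42.76 million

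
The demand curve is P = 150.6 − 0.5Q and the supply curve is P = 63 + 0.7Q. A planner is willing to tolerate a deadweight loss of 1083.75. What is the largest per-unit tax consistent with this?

Competitive equilibrium: 150.6 − 0.5Q = 63 + 0.7Q → Q* = 73, P* = 114.1.
A tax t gives ΔQ = t/1.2 and wedge t, so DWL = t²/2.4.
t²/2.4 = 1083.75 → t² = 2601 → t = 51.

51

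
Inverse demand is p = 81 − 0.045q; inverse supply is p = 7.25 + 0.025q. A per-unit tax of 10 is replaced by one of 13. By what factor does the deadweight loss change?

Competitive equilibrium: 81 − 0.045q = 7.25 + 0.025q → q* = 1053.5714, p* = 33.5893.
For a per-unit tax t: Δq = t/0.07, so DWL = ½·t·(t/0.07) = t²/0.14.
At t = 10: DWL = 714.286. At t = 13: DWL = 1207.143.
Ratio = (13/10)² = 1.69.

1.69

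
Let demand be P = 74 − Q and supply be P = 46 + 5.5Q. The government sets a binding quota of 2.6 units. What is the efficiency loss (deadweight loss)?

Competitive equilibrium: 74 − Q = 46 + 5.5Q → Q* = 4.3077, P* = 69.6923.
At Q = 2.6: demand price = 74 − 1·2.6 = 71.4; supply price = 46 + 5.5·2.6 = 60.3.
ΔQ = 4.3077 − 2.6 = 1.7077; wedge = 71.4 − 60.3 = 11.1.
DWL = ½ × 1.7077 × 11.1 = 9.48.

9.48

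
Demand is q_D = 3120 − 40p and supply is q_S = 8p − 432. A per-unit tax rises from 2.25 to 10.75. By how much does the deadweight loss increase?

In inverse form: demand p = 78 − 0.025q, supply p = 54 + 0.125q.
Competitive equilibrium: 78 − 0.025q = 54 + 0.125q → q* = 160, p* = 74.
For a per-unit tax t: Δq = t/0.15, so DWL = ½·t·(t/0.15) = t²/0.3.
At t = 2.25: DWL = 16.875. At t = 10.75: DWL = 385.208.
Increase = 385.208 − 16.875 = 368.33.

368.33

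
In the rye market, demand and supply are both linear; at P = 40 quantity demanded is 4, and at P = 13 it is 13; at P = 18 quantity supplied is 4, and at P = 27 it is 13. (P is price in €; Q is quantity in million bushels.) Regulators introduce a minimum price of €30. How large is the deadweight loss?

€9.39 million

Demand slope = (13 − 40)/(13 − 4) = −3, so P = 52 − 3Q.
Supply slope = (27 − 18)/(13 − 4) = 1, so P = 14 + Q.
Competitive equilibrium: 52 − 3Q = 14 + Q → Q* = 9.5, P* = 23.5.
At the floor P = 30, quantity demanded = (52 − 30)/3 = 7.3333.
Sellers' marginal cost at Q' = 7.3333: 14 + 1·7.3333 = 21.3333.
ΔQ = 9.5 − 7.3333 = 2.1667; wedge = 30 − 21.3333 = 8.6667.
The triangle = ½ × 2.1667 × 8.6667 = €9.39 million.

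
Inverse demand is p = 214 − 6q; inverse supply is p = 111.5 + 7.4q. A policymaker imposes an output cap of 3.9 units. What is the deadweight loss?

Competitive equilibrium: 214 − 6q = 111.5 + 7.4q → q* = 7.6493, p* = 168.1045.
At q = 3.9: demand price = 214 − 6·3.9 = 190.6; supply price = 111.5 + 7.4·3.9 = 140.36.
Δq = 7.6493 − 3.9 = 3.7493; wedge = 190.6 − 140.36 = 50.24.
DWL = ½ × 3.7493 × 50.24 = 94.18.

94.18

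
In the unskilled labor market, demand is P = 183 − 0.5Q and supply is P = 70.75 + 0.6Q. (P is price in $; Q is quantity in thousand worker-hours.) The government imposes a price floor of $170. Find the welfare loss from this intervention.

$3180.60 thousand

Competitive equilibrium: 183 − 0.5Q = 70.75 + 0.6Q → Q* = 102.0455, P* = 131.9773.
At the floor P = 170, quantity demanded = (183 − 170)/0.5 = 26.
Sellers' marginal cost at Q' = 26: 70.75 + 0.6·26 = 86.35.
ΔQ = 102.0455 − 26 = 76.0455; wedge = 170 − 86.35 = 83.65.
DWL = ½ × 76.0455 × 83.65 = $3180.60 thousand.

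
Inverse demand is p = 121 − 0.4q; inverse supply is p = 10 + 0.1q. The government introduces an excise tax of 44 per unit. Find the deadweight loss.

Competitive equilibrium: 121 − 0.4q = 10 + 0.1q → q* = 222, p* = 32.2.
With the tax, the buyer price exceeds the seller price by 44: (121 − 0.4q) − (10 + 0.1q) = 44 → q' = 134.
Δq = 222 − 134 = 88; the wedge equals the tax, 44.
DWL = ½ × 88 × 44 = 1936.

1936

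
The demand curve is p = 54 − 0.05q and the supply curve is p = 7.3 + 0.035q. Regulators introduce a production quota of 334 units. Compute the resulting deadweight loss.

1972.09

Competitive equilibrium: 54 − 0.05q = 7.3 + 0.035q → q* = 549.41176, p* = 26.52941.
At q = 334: demand price = 54 − 0.05·334 = 37.3; supply price = 7.3 + 0.035·334 = 18.99.
Δq = 549.41176 − 334 = 215.41176; wedge = 37.3 − 18.99 = 18.31.
Welfare loss = ½ × 215.41176 × 18.31 = 1972.09.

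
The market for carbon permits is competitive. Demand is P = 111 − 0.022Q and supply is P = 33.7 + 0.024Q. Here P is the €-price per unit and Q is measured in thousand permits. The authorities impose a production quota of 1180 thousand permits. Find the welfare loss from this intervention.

Competitive equilibrium: 111 − 0.022Q = 33.7 + 0.024Q → Q* = 1680.4348, P* = 74.0304.
At Q = 1180: demand price = 111 − 0.022·1180 = 85.04; supply price = 33.7 + 0.024·1180 = 62.02.
ΔQ = 1680.4348 − 1180 = 500.4348; wedge = 85.04 − 62.02 = 23.02.
Deadweight loss = ½ × 500.4348 × 23.02 = €5760 thousand.

€5760 thousand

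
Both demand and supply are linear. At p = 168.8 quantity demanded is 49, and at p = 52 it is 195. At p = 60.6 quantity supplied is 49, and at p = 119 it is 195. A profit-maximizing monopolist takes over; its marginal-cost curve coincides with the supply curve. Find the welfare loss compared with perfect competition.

Demand slope = (52 − 168.8)/(195 − 49) = −0.8, so p = 208 − 0.8q.
Supply slope = (119 − 60.6)/(195 − 49) = 0.4, so p = 41 + 0.4q.
Competitive equilibrium: 208 − 0.8q = 41 + 0.4q → q* = 139.1667, p* = 96.6667.
Marginal revenue: MR = 208 − 1.6q. Set MR = MC: 208 − 1.6q = 41 + 0.4q → q_m = 83.5.
Price p_m = 208 − 0.8·83.5 = 141.2; MC(q_m) = 41 + 0.4·83.5 = 74.4.
Competitive q* = 139.1667, so Δq = 55.6667; wedge = 141.2 − 74.4 = 66.8.
Deadweight loss = ½ × 55.6667 × 66.8 = 1859.27.

1859.27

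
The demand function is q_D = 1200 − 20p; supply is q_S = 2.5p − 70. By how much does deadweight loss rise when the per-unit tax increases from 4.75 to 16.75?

286.67

In inverse form: demand p = 60 − 0.05q, supply p = 28 + 0.4q.
Competitive equilibrium: 60 − 0.05q = 28 + 0.4q → q* = 71.1111, p* = 56.4444.
For a per-unit tax t: Δq = t/0.45, so DWL = ½·t·(t/0.45) = t²/0.9.
At t = 4.75: DWL = 25.069. At t = 16.75: DWL = 311.736.
Increase = 311.736 − 25.069 = 286.67.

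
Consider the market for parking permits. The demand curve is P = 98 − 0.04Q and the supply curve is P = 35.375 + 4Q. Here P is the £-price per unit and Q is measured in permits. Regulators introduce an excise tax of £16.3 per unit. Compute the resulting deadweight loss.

Competitive equilibrium: 98 − 0.04Q = 35.375 + 4Q → Q* = 15.5012, P* = 97.38.
With the tax, the buyer price exceeds the seller price by 16.3: (98 − 0.04Q) − (35.375 + 4Q) = 16.3 → Q' = 11.4666.
ΔQ = 15.5012 − 11.4666 = 4.0346; the wedge equals the tax, 16.3.
The triangle = ½ × 4.0346 × 16.3 = £32.88.

£32.88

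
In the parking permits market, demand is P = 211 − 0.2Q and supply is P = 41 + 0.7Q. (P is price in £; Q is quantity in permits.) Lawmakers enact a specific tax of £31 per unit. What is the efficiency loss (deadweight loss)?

£533.89

Competitive equilibrium: 211 − 0.2Q = 41 + 0.7Q → Q* = 188.8889, P* = 173.2222.
With the tax, the buyer price exceeds the seller price by 31: (211 − 0.2Q) − (41 + 0.7Q) = 31 → Q' = 154.4444.
ΔQ = 188.8889 − 154.4444 = 34.4445; the wedge equals the tax, 31.
Deadweight loss = ½ × 34.4445 × 31 = £533.89.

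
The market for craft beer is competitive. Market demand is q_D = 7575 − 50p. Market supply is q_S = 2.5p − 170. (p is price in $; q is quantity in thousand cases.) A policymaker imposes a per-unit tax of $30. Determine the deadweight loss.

In inverse form: demand p = 151.5 − 0.02q, supply p = 68 + 0.4q.
Competitive equilibrium: 151.5 − 0.02q = 68 + 0.4q → q* = 198.8095, p* = 147.5238.
With the tax, the buyer price exceeds the seller price by 30: (151.5 − 0.02q) − (68 + 0.4q) = 30 → q' = 127.381.
Δq = 198.8095 − 127.381 = 71.4285; the wedge equals the tax, 30.
Deadweight loss = ½ × 71.4285 × 30 = $1071.43 thousand.

$1071.43 thousand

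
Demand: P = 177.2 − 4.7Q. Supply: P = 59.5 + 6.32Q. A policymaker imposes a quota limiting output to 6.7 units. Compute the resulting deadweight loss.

Competitive equilibrium: 177.2 − 4.7Q = 59.5 + 6.32Q → Q* = 10.6806, P* = 127.0013.
At Q = 6.7: demand price = 177.2 − 4.7·6.7 = 145.71; supply price = 59.5 + 6.32·6.7 = 101.844.
ΔQ = 10.6806 − 6.7 = 3.9806; wedge = 145.71 − 101.844 = 43.866.
The triangle = ½ × 3.9806 × 43.866 = 87.31.

87.31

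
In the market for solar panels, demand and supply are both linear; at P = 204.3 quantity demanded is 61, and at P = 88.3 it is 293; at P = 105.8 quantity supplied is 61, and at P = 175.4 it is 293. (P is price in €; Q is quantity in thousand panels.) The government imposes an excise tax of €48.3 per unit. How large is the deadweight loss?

€1458.06 thousand

Demand slope = (88.3 − 204.3)/(293 − 61) = −0.5, so P = 234.8 − 0.5Q.
Supply slope = (175.4 − 105.8)/(293 − 61) = 0.3, so P = 87.5 + 0.3Q.
Competitive equilibrium: 234.8 − 0.5Q = 87.5 + 0.3Q → Q* = 184.125, P* = 142.7375.
With the tax, the buyer price exceeds the seller price by 48.3: (234.8 − 0.5Q) − (87.5 + 0.3Q) = 48.3 → Q' = 123.75.
ΔQ = 184.125 − 123.75 = 60.375; the wedge equals the tax, 48.3.
Deadweight loss = ½ × 60.375 × 48.3 = €1458.06 thousand.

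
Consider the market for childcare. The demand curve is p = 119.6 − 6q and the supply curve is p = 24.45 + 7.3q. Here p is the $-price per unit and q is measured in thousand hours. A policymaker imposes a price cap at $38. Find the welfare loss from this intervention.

Competitive equilibrium: 119.6 − 6q = 24.45 + 7.3q → q* = 7.15414, p* = 76.67519.
At the ceiling p = 38, quantity supplied = (38 − 24.45)/7.3 = 1.85616.
Willingness to pay at q' = 1.85616: 119.6 − 6·1.85616 = 108.46304.
Δq = 7.15414 − 1.85616 = 5.29798; wedge = 108.46304 − 38 = 70.46304.
Deadweight loss = ½ × 5.29798 × 70.46304 = $186.66 thousand.

$186.66 thousand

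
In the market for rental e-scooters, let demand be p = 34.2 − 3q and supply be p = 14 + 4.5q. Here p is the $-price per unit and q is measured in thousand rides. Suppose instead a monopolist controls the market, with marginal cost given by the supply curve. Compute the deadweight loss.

$2.22 thousand

Competitive equilibrium: 34.2 − 3q = 14 + 4.5q → q* = 2.6933, p* = 26.12.
Marginal revenue: MR = 34.2 − 6q. Set MR = MC: 34.2 − 6q = 14 + 4.5q → q_m = 1.9238.
Price p_m = 34.2 − 3·1.9238 = 28.4286; MC(q_m) = 14 + 4.5·1.9238 = 22.6571.
Competitive q* = 2.6933, so Δq = 0.7695; wedge = 28.4286 − 22.6571 = 5.7715.
Deadweight loss = ½ × 0.7695 × 5.7715 = $2.22 thousand.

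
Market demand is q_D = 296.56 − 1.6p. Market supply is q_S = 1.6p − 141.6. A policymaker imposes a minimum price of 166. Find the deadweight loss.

In inverse form: demand p = 185.35 − 0.625q, supply p = 88.5 + 0.625q.
Competitive equilibrium: 185.35 − 0.625q = 88.5 + 0.625q → q* = 77.48, p* = 136.925.
At the floor p = 166, quantity demanded = (185.35 − 166)/0.625 = 30.96.
Sellers' marginal cost at q' = 30.96: 88.5 + 0.625·30.96 = 107.85.
Δq = 77.48 − 30.96 = 46.52; wedge = 166 − 107.85 = 58.15.
DWL = ½ × 46.52 × 58.15 = 1352.569.

1352.569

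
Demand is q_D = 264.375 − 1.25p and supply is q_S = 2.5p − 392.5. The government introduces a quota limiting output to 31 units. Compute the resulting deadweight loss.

In inverse form: demand p = 211.5 − 0.8q, supply p = 157 + 0.4q.
Competitive equilibrium: 211.5 − 0.8q = 157 + 0.4q → q* = 45.4167, p* = 175.1667.
At q = 31: demand price = 211.5 − 0.8·31 = 186.7; supply price = 157 + 0.4·31 = 169.4.
Δq = 45.4167 − 31 = 14.4167; wedge = 186.7 − 169.4 = 17.3.
Welfare loss = ½ × 14.4167 × 17.3 = 124.70.

124.70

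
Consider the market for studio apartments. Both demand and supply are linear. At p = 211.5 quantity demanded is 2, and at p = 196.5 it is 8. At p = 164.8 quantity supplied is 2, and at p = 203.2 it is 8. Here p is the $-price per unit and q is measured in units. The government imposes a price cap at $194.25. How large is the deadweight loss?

Demand slope = (196.5 − 211.5)/(8 − 2) = −2.5, so p = 216.5 − 2.5q.
Supply slope = (203.2 − 164.8)/(8 − 2) = 6.4, so p = 152 + 6.4q.
Competitive equilibrium: 216.5 − 2.5q = 152 + 6.4q → q* = 7.2472, p* = 198.382.
At the ceiling p = 194.25, quantity supplied = (194.25 − 152)/6.4 = 6.6016.
Willingness to pay at q' = 6.6016: 216.5 − 2.5·6.6016 = 199.996.
Δq = 7.2472 − 6.6016 = 0.6456; wedge = 199.996 − 194.25 = 5.746.
Welfare loss = ½ × 0.6456 × 5.746 = $1.85.

$1.85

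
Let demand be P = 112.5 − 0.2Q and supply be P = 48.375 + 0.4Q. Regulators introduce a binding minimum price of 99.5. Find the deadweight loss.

526.05

Competitive equilibrium: 112.5 − 0.2Q = 48.375 + 0.4Q → Q* = 106.875, P* = 91.125.
At the floor P = 99.5, quantity demanded = (112.5 − 99.5)/0.2 = 65.
Sellers' marginal cost at Q' = 65: 48.375 + 0.4·65 = 74.375.
ΔQ = 106.875 − 65 = 41.875; wedge = 99.5 − 74.375 = 25.125.
Deadweight loss = ½ × 41.875 × 25.125 = 526.05.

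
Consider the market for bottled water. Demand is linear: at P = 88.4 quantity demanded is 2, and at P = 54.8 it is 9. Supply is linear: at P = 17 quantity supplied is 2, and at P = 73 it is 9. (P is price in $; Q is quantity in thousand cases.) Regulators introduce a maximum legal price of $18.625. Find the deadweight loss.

Demand slope = (54.8 − 88.4)/(9 − 2) = −4.8, so P = 98 − 4.8Q.
Supply slope = (73 − 17)/(9 − 2) = 8, so P = 1 + 8Q.
Competitive equilibrium: 98 − 4.8Q = 1 + 8Q → Q* = 7.5781, P* = 61.625.
At the ceiling P = 18.625, quantity supplied = (18.625 − 1)/8 = 2.2031.
Willingness to pay at Q' = 2.2031: 98 − 4.8·2.2031 = 87.4251.
ΔQ = 7.5781 − 2.2031 = 5.375; wedge = 87.4251 − 18.625 = 68.8001.
DWL = ½ × 5.375 × 68.8001 = $184.90 thousand.

$184.90 thousand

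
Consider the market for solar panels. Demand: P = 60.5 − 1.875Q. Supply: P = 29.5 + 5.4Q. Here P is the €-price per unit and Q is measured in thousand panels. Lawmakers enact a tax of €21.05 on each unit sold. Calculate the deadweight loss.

Competitive equilibrium: 60.5 − 1.875Q = 29.5 + 5.4Q → Q* = 4.2612, P* = 52.5103.
With the tax, the buyer price exceeds the seller price by 21.05: (60.5 − 1.875Q) − (29.5 + 5.4Q) = 21.05 → Q' = 1.3677.
ΔQ = 4.2612 − 1.3677 = 2.8935; the wedge equals the tax, 21.05.
Deadweight loss = ½ × 2.8935 × 21.05 = €30.45 thousand.

€30.45 thousand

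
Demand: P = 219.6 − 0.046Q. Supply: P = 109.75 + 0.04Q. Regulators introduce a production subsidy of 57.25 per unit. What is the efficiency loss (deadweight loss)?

19055.60

Competitive equilibrium: 219.6 − 0.046Q = 109.75 + 0.04Q → Q* = 1277.3256, P* = 160.843.
The subsidy lowers effective supply by 57.25: P = 52.5 + 0.04Q.
New quantity: 219.6 − 0.046Q = 52.5 + 0.04Q → Q' = 1943.0233.
Overproduction ΔQ = 1943.0233 − 1277.3256 = 665.6977; wedge = subsidy = 57.25.
Welfare loss = ½ × 665.6977 × 57.25 = 19055.60.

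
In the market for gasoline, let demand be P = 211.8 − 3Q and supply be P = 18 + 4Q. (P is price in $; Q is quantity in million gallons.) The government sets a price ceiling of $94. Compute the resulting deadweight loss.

$264.05 million

Competitive equilibrium: 211.8 − 3Q = 18 + 4Q → Q* = 27.6857, P* = 128.7429.
At the ceiling P = 94, quantity supplied = (94 − 18)/4 = 19.
Willingness to pay at Q' = 19: 211.8 − 3·19 = 154.8.
ΔQ = 27.6857 − 19 = 8.6857; wedge = 154.8 − 94 = 60.8.
Welfare loss = ½ × 8.6857 × 60.8 = $264.05 million.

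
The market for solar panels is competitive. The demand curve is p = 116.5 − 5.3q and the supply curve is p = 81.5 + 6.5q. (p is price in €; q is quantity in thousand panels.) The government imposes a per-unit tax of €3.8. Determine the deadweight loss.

Competitive equilibrium: 116.5 − 5.3q = 81.5 + 6.5q → q* = 2.9661, p* = 100.7797.
With the tax, the buyer price exceeds the seller price by 3.8: (116.5 − 5.3q) − (81.5 + 6.5q) = 3.8 → q' = 2.6441.
Δq = 2.9661 − 2.6441 = 0.322; the wedge equals the tax, 3.8.
The triangle = ½ × 0.322 × 3.8 = €0.61 thousand.

€0.61 thousand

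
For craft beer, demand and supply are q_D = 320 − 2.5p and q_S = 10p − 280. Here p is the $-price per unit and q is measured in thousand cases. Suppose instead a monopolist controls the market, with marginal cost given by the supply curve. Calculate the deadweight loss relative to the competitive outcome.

$1975.31 thousand

In inverse form: demand p = 128 − 0.4q, supply p = 28 + 0.1q.
Competitive equilibrium: 128 − 0.4q = 28 + 0.1q → q* = 200, p* = 48.
Marginal revenue: MR = 128 − 0.8q. Set MR = MC: 128 − 0.8q = 28 + 0.1q → q_m = 111.1111.
Price p_m = 128 − 0.4·111.1111 = 83.5556; MC(q_m) = 28 + 0.1·111.1111 = 39.1111.
Competitive q* = 200, so Δq = 88.8889; wedge = 83.5556 − 39.1111 = 44.4445.
The triangle = ½ × 88.8889 × 44.4445 = $1975.31 thousand.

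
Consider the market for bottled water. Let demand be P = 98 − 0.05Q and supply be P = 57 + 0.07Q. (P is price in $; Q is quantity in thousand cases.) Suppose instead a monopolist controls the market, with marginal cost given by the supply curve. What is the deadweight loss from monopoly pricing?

Competitive equilibrium: 98 − 0.05Q = 57 + 0.07Q → Q* = 341.6667, P* = 80.9167.
Marginal revenue: MR = 98 − 0.1Q. Set MR = MC: 98 − 0.1Q = 57 + 0.07Q → Q_m = 241.1765.
Price P_m = 98 − 0.05·241.1765 = 85.9412; MC(Q_m) = 57 + 0.07·241.1765 = 73.8824.
Competitive Q* = 341.6667, so ΔQ = 100.4902; wedge = 85.9412 − 73.8824 = 12.0588.
DWL = ½ × 100.4902 × 12.0588 = $605.90 thousand.

$605.90 thousand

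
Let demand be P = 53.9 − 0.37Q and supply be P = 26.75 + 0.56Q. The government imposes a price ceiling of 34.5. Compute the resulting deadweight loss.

109.63

Competitive equilibrium: 53.9 − 0.37Q = 26.75 + 0.56Q → Q* = 29.1935, P* = 43.0984.
At the ceiling P = 34.5, quantity supplied = (34.5 − 26.75)/0.56 = 13.8393.
Willingness to pay at Q' = 13.8393: 53.9 − 0.37·13.8393 = 48.7795.
ΔQ = 29.1935 − 13.8393 = 15.3542; wedge = 48.7795 − 34.5 = 14.2795.
The triangle = ½ × 15.3542 × 14.2795 = 109.63.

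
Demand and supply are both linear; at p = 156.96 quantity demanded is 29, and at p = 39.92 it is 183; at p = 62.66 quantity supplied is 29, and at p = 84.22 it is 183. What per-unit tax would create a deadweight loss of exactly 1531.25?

52.5

Demand slope = (39.92 − 156.96)/(183 − 29) = −0.76, so p = 179 − 0.76q.
Supply slope = (84.22 − 62.66)/(183 − 29) = 0.14, so p = 58.6 + 0.14q.
Competitive equilibrium: 179 − 0.76q = 58.6 + 0.14q → q* = 133.7778, p* = 77.3289.
A tax t gives Δq = t/0.9 and wedge t, so DWL = t²/1.8.
t²/1.8 = 1531.25 → t² = 2756.25 → t = 52.5.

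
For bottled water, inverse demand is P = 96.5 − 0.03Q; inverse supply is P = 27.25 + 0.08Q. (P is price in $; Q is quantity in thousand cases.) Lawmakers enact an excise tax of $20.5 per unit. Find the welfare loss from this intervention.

Competitive equilibrium: 96.5 − 0.03Q = 27.25 + 0.08Q → Q* = 629.5455, P* = 77.6136.
With the tax, the buyer price exceeds the seller price by 20.5: (96.5 − 0.03Q) − (27.25 + 0.08Q) = 20.5 → Q' = 443.1818.
ΔQ = 629.5455 − 443.1818 = 186.3637; the wedge equals the tax, 20.5.
Welfare loss = ½ × 186.3637 × 20.5 = $1910.23 thousand.

$1910.23 thousand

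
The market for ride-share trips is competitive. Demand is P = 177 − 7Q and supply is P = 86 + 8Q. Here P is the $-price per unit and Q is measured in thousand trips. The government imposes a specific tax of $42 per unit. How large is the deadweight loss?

Competitive equilibrium: 177 − 7Q = 86 + 8Q → Q* = 6.0667, P* = 134.5333.
With the tax, the buyer price exceeds the seller price by 42: (177 − 7Q) − (86 + 8Q) = 42 → Q' = 3.2667.
ΔQ = 6.0667 − 3.2667 = 2.8; the wedge equals the tax, 42.
Deadweight loss = ½ × 2.8 × 42 = $58.80 thousand.

$58.80 thousand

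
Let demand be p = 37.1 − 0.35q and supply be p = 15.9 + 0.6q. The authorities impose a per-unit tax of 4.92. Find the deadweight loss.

Competitive equilibrium: 37.1 − 0.35q = 15.9 + 0.6q → q* = 22.3158, p* = 29.2895.
With the tax, the buyer price exceeds the seller price by 4.92: (37.1 − 0.35q) − (15.9 + 0.6q) = 4.92 → q' = 17.1368.
Δq = 22.3158 − 17.1368 = 5.179; the wedge equals the tax, 4.92.
DWL = ½ × 5.179 × 4.92 = 12.74.

12.74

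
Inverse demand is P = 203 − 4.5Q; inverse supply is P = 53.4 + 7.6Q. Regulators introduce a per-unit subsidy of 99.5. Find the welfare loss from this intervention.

Competitive equilibrium: 203 − 4.5Q = 53.4 + 7.6Q → Q* = 12.3636, P* = 147.3636.
The subsidy lowers effective supply by 99.5: P = 7.6Q − 46.1.
New quantity: 203 − 4.5Q = 7.6Q − 46.1 → Q' = 20.5868.
Overproduction ΔQ = 20.5868 − 12.3636 = 8.2232; wedge = subsidy = 99.5.
Deadweight loss = ½ × 8.2232 × 99.5 = 409.10.

409.10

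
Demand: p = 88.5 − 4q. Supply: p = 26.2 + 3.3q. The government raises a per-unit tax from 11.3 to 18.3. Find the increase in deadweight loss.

14.19

Competitive equilibrium: 88.5 − 4q = 26.2 + 3.3q → q* = 8.5342, p* = 54.363.
For a per-unit tax t: Δq = t/7.3, so DWL = ½·t·(t/7.3) = t²/14.6.
At t = 11.3: DWL = 8.746. At t = 18.3: DWL = 22.938.
Increase = 22.938 − 8.746 = 14.19.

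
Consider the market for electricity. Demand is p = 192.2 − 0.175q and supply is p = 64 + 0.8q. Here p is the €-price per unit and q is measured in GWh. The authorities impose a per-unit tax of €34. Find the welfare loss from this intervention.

Competitive equilibrium: 192.2 − 0.175q = 64 + 0.8q → q* = 131.4872, p* = 169.1897.
With the tax, the buyer price exceeds the seller price by 34: (192.2 − 0.175q) − (64 + 0.8q) = 34 → q' = 96.6154.
Δq = 131.4872 − 96.6154 = 34.8718; the wedge equals the tax, 34.
Welfare loss = ½ × 34.8718 × 34 = €592.82.

€592.82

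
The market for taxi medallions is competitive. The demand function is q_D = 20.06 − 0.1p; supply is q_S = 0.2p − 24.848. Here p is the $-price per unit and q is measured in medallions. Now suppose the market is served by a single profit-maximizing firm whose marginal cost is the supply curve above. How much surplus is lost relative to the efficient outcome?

In inverse form: demand p = 200.6 − 10q, supply p = 124.24 + 5q.
Competitive equilibrium: 200.6 − 10q = 124.24 + 5q → q* = 5.0907, p* = 149.6933.
Marginal revenue: MR = 200.6 − 20q. Set MR = MC: 200.6 − 20q = 124.24 + 5q → q_m = 3.0544.
Price p_m = 200.6 − 10·3.0544 = 170.056; MC(q_m) = 124.24 + 5·3.0544 = 139.512.
Competitive q* = 5.0907, so Δq = 2.0363; wedge = 170.056 − 139.512 = 30.544.
DWL = ½ × 2.0363 × 30.544 = $31.10.

$31.10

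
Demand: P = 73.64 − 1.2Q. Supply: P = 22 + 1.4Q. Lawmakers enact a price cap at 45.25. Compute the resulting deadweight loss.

Competitive equilibrium: 73.64 − 1.2Q = 22 + 1.4Q → Q* = 19.8615, P* = 49.8062.
At the ceiling P = 45.25, quantity supplied = (45.25 − 22)/1.4 = 16.6071.
Willingness to pay at Q' = 16.6071: 73.64 − 1.2·16.6071 = 53.7115.
ΔQ = 19.8615 − 16.6071 = 3.2544; wedge = 53.7115 − 45.25 = 8.4615.
Welfare loss = ½ × 3.2544 × 8.4615 = 13.77.

13.77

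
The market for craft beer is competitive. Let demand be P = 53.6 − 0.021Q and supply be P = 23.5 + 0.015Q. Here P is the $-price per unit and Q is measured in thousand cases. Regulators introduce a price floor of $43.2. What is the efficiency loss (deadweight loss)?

Competitive equilibrium: 53.6 − 0.021Q = 23.5 + 0.015Q → Q* = 836.11111, P* = 36.04167.
At the floor P = 43.2, quantity demanded = (53.6 − 43.2)/0.021 = 495.2381.
Sellers' marginal cost at Q' = 495.2381: 23.5 + 0.015·495.2381 = 30.92857.
ΔQ = 836.11111 − 495.2381 = 340.87301; wedge = 43.2 − 30.92857 = 12.27143.
Deadweight loss = ½ × 340.87301 × 12.27143 = $2091.50 thousand.

$2091.50 thousand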